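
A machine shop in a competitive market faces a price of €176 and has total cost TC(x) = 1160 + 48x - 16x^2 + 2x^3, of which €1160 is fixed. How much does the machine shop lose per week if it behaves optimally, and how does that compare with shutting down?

AVC = 48 - 16x + 2x^2 has its minimum €16 at x = 4; price €176 clears that bar, so the firm operates.
MC = 48 - 32x + 6x^2. Setting P = MC and taking the root on the rising branch gives x* = 8.
TR = 176·8 = 1408. TC = 1160 + 384 = 1544. Profit = 1408 − 1544 = -€136.
That loss of €136 beats the €1160 the firm would lose by shutting down; producing recovers €1024 of fixed cost.

Profit = -€136 at x = 8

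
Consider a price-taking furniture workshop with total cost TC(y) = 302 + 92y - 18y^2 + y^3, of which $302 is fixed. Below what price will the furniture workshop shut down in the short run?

$11 per unit

Short-run supply begins at min AVC. From VC = 92y - 18y^2 + y^3, AVC = 92 - 18y + y^2.
At the minimum of AVC, MC = AVC. MC = 92 - 36y + 3y^2; setting MC = AVC gives 2y^2 - 18y = 0, so y = 9. min AVC = 11.
The firm shuts down for any P below $11.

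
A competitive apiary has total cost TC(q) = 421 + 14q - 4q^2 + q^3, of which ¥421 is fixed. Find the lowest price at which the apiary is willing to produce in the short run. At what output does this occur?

The firm shuts down when price falls below the minimum of average variable cost. AVC = VC/q = 14 - 4q + q^2.
At the minimum of AVC, MC = AVC. MC = 14 - 8q + 3q^2; setting MC = AVC gives 2q^2 - 4q = 0, so q = 2. min AVC = 10.
The firm shuts down for any P below ¥10.

¥10 per unit, at q = 2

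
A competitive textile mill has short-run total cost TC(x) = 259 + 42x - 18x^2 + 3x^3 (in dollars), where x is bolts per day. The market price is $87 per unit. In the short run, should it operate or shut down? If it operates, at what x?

From TC, MC = TC'(x) = 42 - 36x + 9x^2 and AVC = VC/x = 42 - 18x + 3x^2.
AVC hits its minimum where MC = AVC, at x = 3, giving min AVC = 42 - 18·3 + 3·3^2 = $15.
P = $87 exceeds min AVC = $15, so the firm stays open.
Solving P = MC: -45 - 36x + 9x^2 = 0 ⇒ x = -1 or 5. On the upward-sloping branch, x* = 5.
Check: AVC at x = 5 is $27 ≤ P, so revenue covers variable cost.
Profit = P·x − TC = 87·5 − 394 = $41.

Produce at x = 5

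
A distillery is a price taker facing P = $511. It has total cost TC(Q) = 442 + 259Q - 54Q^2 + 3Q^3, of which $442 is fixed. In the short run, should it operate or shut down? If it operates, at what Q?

Produce at Q = 14

Variable cost is VC = 259Q - 54Q^2 + 3Q^3, so AVC = VC/Q = 259 - 54Q + 3Q^2 and MC = dTC/dQ = 259 - 108Q + 9Q^2.
AVC is minimized where dAVC/dQ = -54 + 6Q = 0, at Q = 9; min AVC = 259 - 54·9 + 3·9^2 = $16.
Since P = $511 ≥ min AVC = $16, price covers variable cost and the firm should produce.
Set P = MC: 511 = 259 - 108Q + 9Q^2 → -252 - 108Q + 9Q^2 = 0. The roots are Q = -2 and Q = 14; the profit-maximizing output is on the rising part of MC, so Q* = 14.
Check: AVC at Q = 14 is $91 ≤ P, so revenue covers variable cost.
Profit = P·Q − TC = 511·14 − 1716 = $5438.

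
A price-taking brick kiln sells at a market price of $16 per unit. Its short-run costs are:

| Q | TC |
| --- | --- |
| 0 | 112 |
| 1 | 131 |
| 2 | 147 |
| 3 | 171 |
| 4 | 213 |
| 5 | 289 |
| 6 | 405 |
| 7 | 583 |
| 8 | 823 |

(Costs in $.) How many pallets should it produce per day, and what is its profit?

Compute π = P·Q − TC at each output: Q=0: -112; Q=1: -115; Q=2: -115; Q=3: -123; Q=4: -149; Q=5: -209; Q=6: -309; Q=7: -471; Q=8: -695.
Profit is highest at Q = 0. Equivalently, the lowest AVC in the table is 35/2 ≈ $17.50 at Q = 2, and P = $16 falls below it — price never covers variable cost, so the firm shuts down and loses only its fixed cost.

Q = 0 (shut down); profit = -$112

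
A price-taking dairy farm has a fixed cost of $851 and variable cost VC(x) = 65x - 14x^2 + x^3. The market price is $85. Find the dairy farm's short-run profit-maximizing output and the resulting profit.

Profit = -$251 at x = 10

AVC = 65 - 14x + x^2 has its minimum $16 at x = 7; price $85 clears that bar, so the firm operates.
With MC = 65 - 28x + 3x^2, P = MC on the upward-sloping part at x* = 10.
TR = 85·10 = 850. TC = 851 + 250 = 1101. Profit = 850 − 1101 = -$251.
That loss of $251 beats the $851 the firm would lose by shutting down; producing recovers $600 of fixed cost.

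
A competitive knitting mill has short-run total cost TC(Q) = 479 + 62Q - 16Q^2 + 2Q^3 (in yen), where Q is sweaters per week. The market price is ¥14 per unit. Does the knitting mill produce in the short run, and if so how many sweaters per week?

Shut down

Strip out fixed cost: VC = 62Q - 16Q^2 + 2Q^3. Then AVC = 62 - 16Q + 2Q^2 and MC = 62 - 32Q + 6Q^2.
AVC hits its minimum where MC = AVC, at Q = 4, giving min AVC = 62 - 16·4 + 2·4^2 = ¥30.
Since P = ¥14 < min AVC = ¥30, price fails to cover variable cost at any output.
Best response: produce nothing and absorb the ¥479 fixed cost.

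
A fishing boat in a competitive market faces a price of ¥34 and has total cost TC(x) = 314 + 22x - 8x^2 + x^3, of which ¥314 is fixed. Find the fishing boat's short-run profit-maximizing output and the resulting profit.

Profit = -¥170 at x = 6

AVC = 22 - 8x + x^2 has its minimum ¥6 at x = 4; price ¥34 clears that bar, so the firm operates.
MC = 22 - 16x + 3x^2. Setting P = MC and taking the root on the rising branch gives x* = 6.
TR = 34·6 = 204. TC = 314 + 60 = 374. Profit = 204 − 374 = -¥170.
Shutting down would mean losing the fixed cost of ¥314, so operating at a loss of ¥170 is better by ¥144.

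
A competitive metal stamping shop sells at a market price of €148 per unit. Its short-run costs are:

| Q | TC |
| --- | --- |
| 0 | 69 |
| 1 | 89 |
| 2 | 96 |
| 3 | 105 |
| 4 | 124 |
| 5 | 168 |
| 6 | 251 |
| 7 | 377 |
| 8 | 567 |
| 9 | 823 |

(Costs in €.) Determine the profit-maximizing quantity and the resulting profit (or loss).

Q = 7; profit = €659

Tabulate TR − TC: Q=0: -69; Q=1: 59; Q=2: 200; Q=3: 339; Q=4: 468; Q=5: 572; Q=6: 637; Q=7: 659; Q=8: 617; Q=9: 509.
Profit is maximized at Q = 7. AVC there is 308/7 = €44 ≤ P, so producing beats shutting down (which would give -€69).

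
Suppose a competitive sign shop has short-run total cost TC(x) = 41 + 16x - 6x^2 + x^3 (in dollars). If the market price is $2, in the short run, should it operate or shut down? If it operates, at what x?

Shut down

Strip out fixed cost: VC = 16x - 6x^2 + x^3. Then AVC = 16 - 6x + x^2 and MC = 16 - 12x + 3x^2.
AVC is minimized where dAVC/dx = -6 + 2x = 0, at x = 3; min AVC = 16 - 6·3 + 3^2 = $7.
Since P = $2 < min AVC = $7, price fails to cover variable cost at any output.
Shutting down limits the loss to fixed cost, $41.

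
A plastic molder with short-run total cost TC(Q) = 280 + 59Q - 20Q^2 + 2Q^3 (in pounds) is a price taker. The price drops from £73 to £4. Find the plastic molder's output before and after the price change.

MC = 59 - 40Q + 6Q^2; the shutdown threshold is min AVC = £9 (at Q = 5).
At P = £73 ≥ min AVC, set P = MC on the rising branch: Q = 7.
At P = £4 < min AVC = £9, price no longer covers variable cost at any output, so the firm shuts down: Q = 0.

Output falls from 7 to 0 (the firm shuts down)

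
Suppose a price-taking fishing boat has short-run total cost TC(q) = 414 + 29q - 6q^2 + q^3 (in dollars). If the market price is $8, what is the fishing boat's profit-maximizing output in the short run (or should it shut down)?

Shut down

Variable cost is VC = 29q - 6q^2 + q^3, so AVC = VC/q = 29 - 6q + q^2 and MC = dTC/dq = 29 - 12q + 3q^2.
The AVC parabola has its vertex at q = 6/2 = 3, where AVC = 29 - 6·3 + 3^2 = $20.
Since P = $8 < min AVC = $20, price fails to cover variable cost at any output.
Shutting down limits the loss to fixed cost, $414.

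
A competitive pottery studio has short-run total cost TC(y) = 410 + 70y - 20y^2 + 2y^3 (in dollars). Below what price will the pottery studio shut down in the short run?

Short-run supply begins at min AVC. From VC = 70y - 20y^2 + 2y^3, AVC = 70 - 20y + 2y^2.
dAVC/dy = -20 + 4y = 0 gives y = 5. min AVC = 70 - 20·5 + 2·5^2 = 20.
The firm shuts down for any P below $20.

$20 per unit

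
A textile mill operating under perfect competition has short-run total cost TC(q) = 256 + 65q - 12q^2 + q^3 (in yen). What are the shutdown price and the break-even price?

Shutdown price = ¥29; break-even price = ¥65

Shutdown price = min AVC. AVC = 65 - 12q + q^2, with vertex at q = 6 and minimum ¥29.
ATC = 256/q + 65 - 12q + q^2. Setting dATC/dq = −256/q^2 − 12 + 2q = 0 gives q = 8 (since 2·8^3 − 12·8^2 = 256).
min ATC = 256/8 + 65 − 12·8 + 8^2 = ¥65. That is the break-even price.
Between these two prices the firm operates at a loss; above ¥65 it earns a profit.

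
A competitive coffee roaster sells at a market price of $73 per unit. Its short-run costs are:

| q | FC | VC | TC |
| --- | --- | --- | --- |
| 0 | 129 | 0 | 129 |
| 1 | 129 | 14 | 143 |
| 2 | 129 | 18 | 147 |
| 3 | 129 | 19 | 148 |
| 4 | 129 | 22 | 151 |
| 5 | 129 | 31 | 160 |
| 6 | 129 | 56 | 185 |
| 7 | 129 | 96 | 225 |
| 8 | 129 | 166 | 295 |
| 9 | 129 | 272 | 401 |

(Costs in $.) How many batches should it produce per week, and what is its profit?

q = 8; profit = $289

Profit at each row (π = 73q − TC): q=0: -129; q=1: -70; q=2: -1; q=3: 71; q=4: 141; q=5: 205; q=6: 253; q=7: 286; q=8: 289; q=9: 256.
Profit is maximized at q = 8. AVC there is 166/8 = $20.75 ≤ P, so producing beats shutting down (which would give -$129).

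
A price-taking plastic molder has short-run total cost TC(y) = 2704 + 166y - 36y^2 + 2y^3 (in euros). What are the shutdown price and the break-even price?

Shutdown price = €4; break-even price = €244

Shutdown price = min AVC. AVC = 166 - 36y + 2y^2, with vertex at y = 9 and minimum €4.
ATC = 2704/y + 166 - 36y + 2y^2. Setting dATC/dy = −2704/y^2 − 36 + 4y = 0 gives y = 13 (since 4·13^3 − 36·13^2 = 2704).
min ATC = 2704/13 + 166 − 36·13 + 2·13^2 = €244. That is the break-even price.
Between these two prices the firm operates at a loss; above €244 it earns a profit.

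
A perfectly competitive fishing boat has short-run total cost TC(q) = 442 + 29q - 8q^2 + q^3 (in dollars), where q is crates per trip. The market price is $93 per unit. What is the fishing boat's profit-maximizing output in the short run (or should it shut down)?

Produce at q = 8

Strip out fixed cost: VC = 29q - 8q^2 + q^3. Then AVC = 29 - 8q + q^2 and MC = 29 - 16q + 3q^2.
AVC is minimized where dAVC/dq = -8 + 2q = 0, at q = 4; min AVC = 29 - 8·4 + 4^2 = $13.
Because $93 ≥ $13, revenue can cover variable cost; the firm operates.
Set P = MC: 93 = 29 - 16q + 3q^2 → -64 - 16q + 3q^2 = 0. The roots are q = -8/3 and q = 8; the profit-maximizing output is on the rising part of MC, so q* = 8.
Check: AVC at q = 8 is $29 ≤ P, so revenue covers variable cost.
Profit = P·q − TC = 93·8 − 674 = $70.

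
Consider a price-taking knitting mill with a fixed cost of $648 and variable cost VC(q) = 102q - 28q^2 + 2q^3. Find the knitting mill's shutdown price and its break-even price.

AVC = 102 - 28q + 2q^2; minimized at q = 7, giving min AVC = $4. That is the shutdown price.
ATC = 648/q + 102 - 28q + 2q^2. Setting dATC/dq = −648/q^2 − 28 + 4q = 0 gives q = 9 (since 4·9^3 − 28·9^2 = 648).
min ATC = 648/9 + 102 − 28·9 + 2·9^2 = $84. That is the break-even price.
Between these two prices the firm operates at a loss; above $84 it earns a profit.

Shutdown price = $4; break-even price = $84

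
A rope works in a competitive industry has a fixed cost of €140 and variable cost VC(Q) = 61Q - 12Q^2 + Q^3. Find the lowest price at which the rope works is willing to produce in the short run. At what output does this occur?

The shutdown price is the minimum of AVC. VC = 61Q - 12Q^2 + Q^3, so AVC = 61 - 12Q + Q^2.
dAVC/dQ = -12 + 2Q = 0 gives Q = 6. min AVC = 61 - 12·6 + 6^2 = 25.
So the shutdown price is €25.

€25 per unit, at Q = 6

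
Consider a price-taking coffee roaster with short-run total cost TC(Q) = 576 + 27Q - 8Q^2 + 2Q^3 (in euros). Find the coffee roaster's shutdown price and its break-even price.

Shutdown price = €19; break-even price = €147

Shutdown price = min AVC. AVC = 27 - 8Q + 2Q^2, with vertex at Q = 2 and minimum €19.
ATC = 576/Q + 27 - 8Q + 2Q^2. Setting dATC/dQ = −576/Q^2 − 8 + 4Q = 0 gives Q = 6 (since 4·6^3 − 8·6^2 = 576).
min ATC = 576/6 + 27 − 8·6 + 2·6^2 = €147. That is the break-even price.
For €19 ≤ P < €147 the firm produces at a loss; below €19 it shuts down.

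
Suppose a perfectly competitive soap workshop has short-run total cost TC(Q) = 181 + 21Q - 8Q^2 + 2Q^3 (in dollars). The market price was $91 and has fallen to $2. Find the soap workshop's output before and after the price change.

MC = 21 - 16Q + 6Q^2; the shutdown threshold is min AVC = $13 (at Q = 2).
With P = $91 above the shutdown price, P = MC gives Q = 5.
At P = $2 < min AVC = $13, price no longer covers variable cost at any output, so the firm shuts down: Q = 0.

Output falls from 5 to 0 (the firm shuts down)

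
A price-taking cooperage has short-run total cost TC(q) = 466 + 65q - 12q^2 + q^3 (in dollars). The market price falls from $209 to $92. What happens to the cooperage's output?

Output falls from 12 to 9

AVC = 65 - 12q + q^2, minimized at q = 6 where min AVC = $29. MC = 65 - 24q + 3q^2.
At P = $209 ≥ min AVC, set P = MC on the rising branch: q = 12.
At P = $92 ≥ min AVC, set P = MC: q = 9. The firm stays open but cuts output.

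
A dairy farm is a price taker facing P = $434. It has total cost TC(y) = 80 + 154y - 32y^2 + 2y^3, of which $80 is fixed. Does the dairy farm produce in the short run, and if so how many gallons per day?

Strip out fixed cost: VC = 154y - 32y^2 + 2y^3. Then AVC = 154 - 32y + 2y^2 and MC = 154 - 64y + 6y^2.
AVC hits its minimum where MC = AVC, at y = 8, giving min AVC = 154 - 32·8 + 2·8^2 = $26.
Because $434 ≥ $26, revenue can cover variable cost; the firm operates.
Solving P = MC: -280 - 64y + 6y^2 = 0 ⇒ y = -10/3 or 14. On the upward-sloping branch, y* = 14.
Check: AVC at y = 14 is $98 ≤ P, so revenue covers variable cost.
Profit = P·y − TC = 434·14 − 1452 = $4624.

Produce at y = 14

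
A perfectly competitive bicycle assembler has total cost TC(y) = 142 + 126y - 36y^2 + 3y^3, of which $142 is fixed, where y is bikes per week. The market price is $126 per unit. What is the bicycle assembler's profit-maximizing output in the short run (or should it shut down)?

From TC, MC = TC'(y) = 126 - 72y + 9y^2 and AVC = VC/y = 126 - 36y + 3y^2.
AVC hits its minimum where MC = AVC, at y = 6, giving min AVC = 126 - 36·6 + 3·6^2 = $18.
Because $126 ≥ $18, revenue can cover variable cost; the firm operates.
P = MC gives -72y + 9y^2 = 0, with roots 0 and 8. Take the larger (rising MC): y* = 8.
Check: AVC at y = 8 is $30 ≤ P, so revenue covers variable cost.
Profit = P·y − TC = 126·8 − 382 = $626.

Produce at y = 8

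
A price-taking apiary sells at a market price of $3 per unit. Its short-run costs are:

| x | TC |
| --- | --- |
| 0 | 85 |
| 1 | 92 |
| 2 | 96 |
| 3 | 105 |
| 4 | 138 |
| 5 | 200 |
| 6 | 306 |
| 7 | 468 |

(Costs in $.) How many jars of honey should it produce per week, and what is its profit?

x = 0 (shut down); profit = -$85

Tabulate TR − TC: x=0: -85; x=1: -89; x=2: -90; x=3: -96; x=4: -126; x=5: -185; x=6: -288; x=7: -447.
Profit is highest at x = 0. Equivalently, the lowest AVC in the table is 11/2 ≈ $5.50 at x = 2, and P = $3 falls below it — price never covers variable cost, so the firm shuts down and loses only its fixed cost.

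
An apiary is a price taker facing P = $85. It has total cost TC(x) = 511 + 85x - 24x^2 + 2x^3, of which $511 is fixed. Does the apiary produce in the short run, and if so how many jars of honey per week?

Produce at x = 8

Variable cost is VC = 85x - 24x^2 + 2x^3, so AVC = VC/x = 85 - 24x + 2x^2 and MC = dTC/dx = 85 - 48x + 6x^2.
AVC hits its minimum where MC = AVC, at x = 6, giving min AVC = 85 - 24·6 + 2·6^2 = $13.
P = $85 exceeds min AVC = $13, so the firm stays open.
Solving P = MC: -48x + 6x^2 = 0 ⇒ x = 0 or 8. On the upward-sloping branch, x* = 8.
Check: AVC at x = 8 is $21 ≤ P, so revenue covers variable cost.
Profit = P·x − TC = 85·8 − 679 = $1.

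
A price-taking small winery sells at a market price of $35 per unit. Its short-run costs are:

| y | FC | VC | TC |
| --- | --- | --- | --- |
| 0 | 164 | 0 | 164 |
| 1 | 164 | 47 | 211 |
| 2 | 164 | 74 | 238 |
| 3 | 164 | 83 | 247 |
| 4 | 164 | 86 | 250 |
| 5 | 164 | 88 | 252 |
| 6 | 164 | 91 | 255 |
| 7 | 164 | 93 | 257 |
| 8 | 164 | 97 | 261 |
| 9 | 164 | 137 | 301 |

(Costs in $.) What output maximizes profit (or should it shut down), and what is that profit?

y = 8; profit = $19

Compute π = P·y − TC at each output: y=0: -164; y=1: -176; y=2: -168; y=3: -142; y=4: -110; y=5: -77; y=6: -45; y=7: -12; y=8: 19; y=9: 14.
Profit is maximized at y = 8. AVC there is 97/8 = $12.12 ≤ P, so producing beats shutting down (which would give -$164).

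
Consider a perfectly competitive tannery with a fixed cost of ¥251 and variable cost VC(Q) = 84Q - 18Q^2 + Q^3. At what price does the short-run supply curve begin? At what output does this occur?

¥3 per unit, at Q = 9

The firm shuts down when price falls below the minimum of average variable cost. AVC = VC/Q = 84 - 18Q + Q^2.
dAVC/dQ = -18 + 2Q = 0 gives Q = 9. min AVC = 84 - 18·9 + 9^2 = 3.
So the shutdown price is ¥3.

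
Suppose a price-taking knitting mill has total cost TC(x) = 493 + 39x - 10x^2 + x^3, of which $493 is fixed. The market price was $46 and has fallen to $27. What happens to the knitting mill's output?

AVC = 39 - 10x + x^2, minimized at x = 5 where min AVC = $14. MC = 39 - 20x + 3x^2.
With P = $46 above the shutdown price, P = MC gives x = 7.
At P = $27 ≥ min AVC, set P = MC: x = 6. The firm stays open but cuts output.

Output falls from 7 to 6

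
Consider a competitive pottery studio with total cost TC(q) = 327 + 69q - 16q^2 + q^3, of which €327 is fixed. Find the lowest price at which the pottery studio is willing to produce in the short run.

Short-run supply begins at min AVC. From VC = 69q - 16q^2 + q^3, AVC = 69 - 16q + q^2.
At the minimum of AVC, MC = AVC. MC = 69 - 32q + 3q^2; setting MC = AVC gives 2q^2 - 16q = 0, so q = 8. min AVC = 5.
For P < €5 the firm produces nothing.

€5 per unit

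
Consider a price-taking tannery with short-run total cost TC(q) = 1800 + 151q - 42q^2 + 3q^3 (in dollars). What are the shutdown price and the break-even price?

Shutdown price = $4; break-even price = $211

AVC = 151 - 42q + 3q^2; minimized at q = 7, giving min AVC = $4. That is the shutdown price.
ATC = 1800/q + 151 - 42q + 3q^2. Setting dATC/dq = −1800/q^2 − 42 + 6q = 0 gives q = 10 (since 6·10^3 − 42·10^2 = 1800).
min ATC = 1800/10 + 151 − 42·10 + 3·10^2 = $211. That is the break-even price.
For $4 ≤ P < $211 the firm produces at a loss; below $4 it shuts down.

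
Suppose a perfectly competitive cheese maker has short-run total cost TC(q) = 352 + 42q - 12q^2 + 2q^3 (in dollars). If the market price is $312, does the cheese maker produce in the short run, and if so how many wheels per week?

From TC, MC = TC'(q) = 42 - 24q + 6q^2 and AVC = VC/q = 42 - 12q + 2q^2.
AVC is minimized where dAVC/dq = -12 + 4q = 0, at q = 3; min AVC = 42 - 12·3 + 2·3^2 = $24.
Since P = $312 ≥ min AVC = $24, price covers variable cost and the firm should produce.
Set P = MC: 312 = 42 - 24q + 6q^2 → -270 - 24q + 6q^2 = 0. The roots are q = -5 and q = 9; the profit-maximizing output is on the rising part of MC, so q* = 9.
Check: AVC at q = 9 is $96 ≤ P, so revenue covers variable cost.
Profit = P·q − TC = 312·9 − 1216 = $1592.

Produce at q = 9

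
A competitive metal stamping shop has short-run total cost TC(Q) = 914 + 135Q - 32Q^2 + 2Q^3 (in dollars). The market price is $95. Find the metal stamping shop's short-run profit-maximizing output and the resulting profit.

Profit = -$114 at Q = 10

AVC = 135 - 32Q + 2Q^2; min AVC = $7 at Q = 8. Since P = $95 ≥ min AVC, the firm produces.
With MC = 135 - 64Q + 6Q^2, P = MC on the upward-sloping part at Q* = 10.
TR = 95·10 = 950. TC = 914 + 150 = 1064. Profit = 950 − 1064 = -$114.
That loss of $114 beats the $914 the firm would lose by shutting down; producing recovers $800 of fixed cost.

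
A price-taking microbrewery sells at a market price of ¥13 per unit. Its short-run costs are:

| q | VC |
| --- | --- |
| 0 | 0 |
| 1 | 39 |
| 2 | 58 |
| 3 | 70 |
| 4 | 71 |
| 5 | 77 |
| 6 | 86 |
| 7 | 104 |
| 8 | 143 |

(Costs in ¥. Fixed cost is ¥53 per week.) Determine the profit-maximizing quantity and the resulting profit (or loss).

Compute π = P·q − TC at each output: q=0: -53; q=1: -79; q=2: -85; q=3: -84; q=4: -72; q=5: -65; q=6: -61; q=7: -66; q=8: -92.
Profit is highest at q = 0. Equivalently, the lowest AVC in the table is 86/6 ≈ ¥14.33 at q = 6, and P = ¥13 falls below it — price never covers variable cost, so the firm shuts down and loses only its fixed cost.

q = 0 (shut down); profit = -¥53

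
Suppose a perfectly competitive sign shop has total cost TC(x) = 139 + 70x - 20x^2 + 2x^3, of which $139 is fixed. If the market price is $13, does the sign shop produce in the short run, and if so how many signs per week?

Shut down

Variable cost is VC = 70x - 20x^2 + 2x^3, so AVC = VC/x = 70 - 20x + 2x^2 and MC = dTC/dx = 70 - 40x + 6x^2.
The AVC parabola has its vertex at x = 20/4 = 5, where AVC = 70 - 20·5 + 2·5^2 = $20.
With P < min AVC ($13 < $20), every unit sold adds to the loss.
Shutting down limits the loss to fixed cost, $139.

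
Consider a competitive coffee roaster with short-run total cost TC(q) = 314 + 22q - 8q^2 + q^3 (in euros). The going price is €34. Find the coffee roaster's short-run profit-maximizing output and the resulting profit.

Profit = -€170 at q = 6

AVC = 22 - 8q + q^2; min AVC = €6 at q = 4. Since P = €34 ≥ min AVC, the firm produces.
With MC = 22 - 16q + 3q^2, P = MC on the upward-sloping part at q* = 6.
TR = 34·6 = 204. TC = 314 + 60 = 374. Profit = 204 − 374 = -€170.
That loss of €170 beats the €314 the firm would lose by shutting down; producing recovers €144 of fixed cost.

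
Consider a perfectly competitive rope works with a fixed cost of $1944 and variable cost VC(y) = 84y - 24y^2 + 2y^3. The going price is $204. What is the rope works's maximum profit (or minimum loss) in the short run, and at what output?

Profit = -$344 at y = 10

AVC = 84 - 24y + 2y^2; min AVC = $12 at y = 6. Since P = $204 ≥ min AVC, the firm produces.
With MC = 84 - 48y + 6y^2, P = MC on the upward-sloping part at y* = 10.
TR = 204·10 = 2040. TC = 1944 + 440 = 2384. Profit = 2040 − 2384 = -$344.
By producing, the firm covers all variable cost plus $1600 of fixed cost; shutting down would lose the full $1944.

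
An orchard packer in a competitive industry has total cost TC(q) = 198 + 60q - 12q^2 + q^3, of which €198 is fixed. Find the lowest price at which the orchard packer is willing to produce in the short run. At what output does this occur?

The firm shuts down when price falls below the minimum of average variable cost. AVC = VC/q = 60 - 12q + q^2.
At the minimum of AVC, MC = AVC. MC = 60 - 24q + 3q^2; setting MC = AVC gives 2q^2 - 12q = 0, so q = 6. min AVC = 24.
For P < €24 the firm produces nothing.

€24 per unit, at q = 6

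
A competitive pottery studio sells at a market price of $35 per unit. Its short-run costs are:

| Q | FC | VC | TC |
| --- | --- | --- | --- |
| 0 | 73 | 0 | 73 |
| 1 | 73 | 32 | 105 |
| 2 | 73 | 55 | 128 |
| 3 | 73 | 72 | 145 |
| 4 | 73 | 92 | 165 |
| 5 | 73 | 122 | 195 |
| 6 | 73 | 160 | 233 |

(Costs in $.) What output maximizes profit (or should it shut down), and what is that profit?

Q = 5; profit = -$20

Tabulate TR − TC: Q=0: -73; Q=1: -70; Q=2: -58; Q=3: -40; Q=4: -25; Q=5: -20; Q=6: -23.
Profit is maximized at Q = 5. AVC there is 122/5 = $24.40 ≤ P, so producing beats shutting down (which would give -$73).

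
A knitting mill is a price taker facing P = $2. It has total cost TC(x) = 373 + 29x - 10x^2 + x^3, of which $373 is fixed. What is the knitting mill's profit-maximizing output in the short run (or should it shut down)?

Strip out fixed cost: VC = 29x - 10x^2 + x^3. Then AVC = 29 - 10x + x^2 and MC = 29 - 20x + 3x^2.
AVC hits its minimum where MC = AVC, at x = 5, giving min AVC = 29 - 10·5 + 5^2 = $4.
With P < min AVC ($2 < $4), every unit sold adds to the loss.
The firm minimizes its loss by shutting down and losing only its fixed cost of $373.

Shut down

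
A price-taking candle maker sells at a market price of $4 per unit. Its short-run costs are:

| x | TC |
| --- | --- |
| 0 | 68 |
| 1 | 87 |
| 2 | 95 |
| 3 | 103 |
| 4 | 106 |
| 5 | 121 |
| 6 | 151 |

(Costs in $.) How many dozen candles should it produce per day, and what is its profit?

Tabulate TR − TC: x=0: -68; x=1: -83; x=2: -87; x=3: -91; x=4: -90; x=5: -101; x=6: -127.
Profit is highest at x = 0. Equivalently, the lowest AVC in the table is 38/4 ≈ $9.50 at x = 4, and P = $4 falls below it — price never covers variable cost, so the firm shuts down and loses only its fixed cost.

x = 0 (shut down); profit = -$68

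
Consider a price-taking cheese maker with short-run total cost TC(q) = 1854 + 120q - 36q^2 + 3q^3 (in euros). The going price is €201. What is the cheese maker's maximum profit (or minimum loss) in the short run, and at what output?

Profit = -€396 at q = 9

AVC = 120 - 36q + 3q^2; min AVC = €12 at q = 6. Since P = €201 ≥ min AVC, the firm produces.
With MC = 120 - 72q + 9q^2, P = MC on the upward-sloping part at q* = 9.
TR = 201·9 = 1809. TC = 1854 + 351 = 2205. Profit = 1809 − 2205 = -€396.
That loss of €396 beats the €1854 the firm would lose by shutting down; producing recovers €1458 of fixed cost.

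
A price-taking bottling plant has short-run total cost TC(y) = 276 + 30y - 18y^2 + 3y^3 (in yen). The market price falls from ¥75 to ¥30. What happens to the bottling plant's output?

MC = 30 - 36y + 9y^2; the shutdown threshold is min AVC = ¥3 (at y = 3).
With P = ¥75 above the shutdown price, P = MC gives y = 5.
At P = ¥30 ≥ min AVC, set P = MC: y = 4. The firm stays open but cuts output.

Output falls from 5 to 4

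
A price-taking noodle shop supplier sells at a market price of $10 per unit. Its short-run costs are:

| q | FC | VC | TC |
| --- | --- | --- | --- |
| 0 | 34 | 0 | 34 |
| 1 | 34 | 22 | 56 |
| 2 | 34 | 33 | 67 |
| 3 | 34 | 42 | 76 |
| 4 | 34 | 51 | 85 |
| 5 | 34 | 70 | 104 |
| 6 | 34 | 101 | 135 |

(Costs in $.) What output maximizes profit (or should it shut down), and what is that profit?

q = 0 (shut down); profit = -$34

Tabulate TR − TC: q=0: -34; q=1: -46; q=2: -47; q=3: -46; q=4: -45; q=5: -54; q=6: -75.
Profit is highest at q = 0. Equivalently, the lowest AVC in the table is 51/4 ≈ $12.75 at q = 4, and P = $10 falls below it — price never covers variable cost, so the firm shuts down and loses only its fixed cost.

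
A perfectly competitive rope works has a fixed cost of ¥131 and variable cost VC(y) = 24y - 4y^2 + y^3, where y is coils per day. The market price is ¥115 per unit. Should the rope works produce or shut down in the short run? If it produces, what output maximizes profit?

From TC, MC = TC'(y) = 24 - 8y + 3y^2 and AVC = VC/y = 24 - 4y + y^2.
The AVC parabola has its vertex at y = 4/2 = 2, where AVC = 24 - 4·2 + 2^2 = ¥20.
Since P = ¥115 ≥ min AVC = ¥20, price covers variable cost and the firm should produce.
P = MC gives -91 - 8y + 3y^2 = 0, with roots -13/3 and 7. Take the larger (rising MC): y* = 7.
Check: AVC at y = 7 is ¥45 ≤ P, so revenue covers variable cost.
Profit = P·y − TC = 115·7 − 446 = ¥359.

Produce at y = 7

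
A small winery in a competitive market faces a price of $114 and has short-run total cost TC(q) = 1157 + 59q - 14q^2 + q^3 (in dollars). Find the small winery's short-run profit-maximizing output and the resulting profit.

Profit = -$189 at q = 11

AVC = 59 - 14q + q^2 has its minimum $10 at q = 7; price $114 clears that bar, so the firm operates.
MC = 59 - 28q + 3q^2. Setting P = MC and taking the root on the rising branch gives q* = 11.
TR = 114·11 = 1254. TC = 1157 + 286 = 1443. Profit = 1254 − 1443 = -$189.
That loss of $189 beats the $1157 the firm would lose by shutting down; producing recovers $968 of fixed cost.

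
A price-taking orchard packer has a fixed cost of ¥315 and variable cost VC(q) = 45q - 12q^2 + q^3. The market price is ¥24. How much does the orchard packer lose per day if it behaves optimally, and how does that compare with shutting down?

AVC = 45 - 12q + q^2 has its minimum ¥9 at q = 6; price ¥24 clears that bar, so the firm operates.
MC = 45 - 24q + 3q^2. Setting P = MC and taking the root on the rising branch gives q* = 7.
TR = 24·7 = 168. TC = 315 + 70 = 385. Profit = 168 − 385 = -¥217.
Shutting down would mean losing the fixed cost of ¥315, so operating at a loss of ¥217 is better by ¥98.

Profit = -¥217 at q = 7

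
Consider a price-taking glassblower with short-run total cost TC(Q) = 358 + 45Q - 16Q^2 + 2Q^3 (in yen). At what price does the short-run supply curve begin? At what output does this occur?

The firm shuts down when price falls below the minimum of average variable cost. AVC = VC/Q = 45 - 16Q + 2Q^2.
dAVC/dQ = -16 + 4Q = 0 gives Q = 4. min AVC = 45 - 16·4 + 2·4^2 = 13.
For P < ¥13 the firm produces nothing.

¥13 per unit, at Q = 4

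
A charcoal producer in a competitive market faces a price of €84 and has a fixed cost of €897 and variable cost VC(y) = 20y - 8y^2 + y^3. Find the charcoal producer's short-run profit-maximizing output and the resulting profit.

Profit = -€385 at y = 8

AVC = 20 - 8y + y^2 has its minimum €4 at y = 4; price €84 clears that bar, so the firm operates.
MC = 20 - 16y + 3y^2. Setting P = MC and taking the root on the rising branch gives y* = 8.
TR = 84·8 = 672. TC = 897 + 160 = 1057. Profit = 672 − 1057 = -€385.
By producing, the firm covers all variable cost plus €512 of fixed cost; shutting down would lose the full €897.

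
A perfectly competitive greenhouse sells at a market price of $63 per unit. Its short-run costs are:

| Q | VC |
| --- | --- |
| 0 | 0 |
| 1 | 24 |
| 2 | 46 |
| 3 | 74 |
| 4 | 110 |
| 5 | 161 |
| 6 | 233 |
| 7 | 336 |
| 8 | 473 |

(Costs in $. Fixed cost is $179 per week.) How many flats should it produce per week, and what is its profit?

Profit at each row (π = 63Q − TC): Q=0: -179; Q=1: -140; Q=2: -99; Q=3: -64; Q=4: -37; Q=5: -25; Q=6: -34; Q=7: -74; Q=8: -148.
Profit is maximized at Q = 5. AVC there is 161/5 = $32.20 ≤ P, so producing beats shutting down (which would give -$179).

Q = 5; profit = -$25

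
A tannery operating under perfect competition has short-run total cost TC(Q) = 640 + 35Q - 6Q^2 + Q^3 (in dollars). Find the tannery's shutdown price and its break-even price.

Shutdown price = min AVC. AVC = 35 - 6Q + Q^2, with vertex at Q = 3 and minimum $26.
ATC = 640/Q + 35 - 6Q + Q^2. Setting dATC/dQ = −640/Q^2 − 6 + 2Q = 0 gives Q = 8 (since 2·8^3 − 6·8^2 = 640).
min ATC = 640/8 + 35 − 6·8 + 8^2 = $131. That is the break-even price.
Between these two prices the firm operates at a loss; above $131 it earns a profit.

Shutdown price = $26; break-even price = $131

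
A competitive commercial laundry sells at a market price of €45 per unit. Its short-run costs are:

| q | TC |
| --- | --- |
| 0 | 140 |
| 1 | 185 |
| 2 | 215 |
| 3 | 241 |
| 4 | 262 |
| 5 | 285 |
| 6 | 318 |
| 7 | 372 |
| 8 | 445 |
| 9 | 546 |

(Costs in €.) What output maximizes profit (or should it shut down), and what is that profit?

Tabulate TR − TC: q=0: -140; q=1: -140; q=2: -125; q=3: -106; q=4: -82; q=5: -60; q=6: -48; q=7: -57; q=8: -85; q=9: -141.
Profit is maximized at q = 6. AVC there is 178/6 = €29.67 ≤ P, so producing beats shutting down (which would give -€140).

q = 6; profit = -€48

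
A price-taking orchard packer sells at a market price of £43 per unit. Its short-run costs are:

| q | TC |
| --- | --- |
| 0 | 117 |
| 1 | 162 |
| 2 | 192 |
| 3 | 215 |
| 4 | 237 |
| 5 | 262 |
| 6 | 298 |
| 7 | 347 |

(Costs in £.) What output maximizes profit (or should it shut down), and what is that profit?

Profit at each row (π = 43q − TC): q=0: -117; q=1: -119; q=2: -106; q=3: -86; q=4: -65; q=5: -47; q=6: -40; q=7: -46.
Profit is maximized at q = 6. AVC there is 181/6 = £30.17 ≤ P, so producing beats shutting down (which would give -£117).

q = 6; profit = -£40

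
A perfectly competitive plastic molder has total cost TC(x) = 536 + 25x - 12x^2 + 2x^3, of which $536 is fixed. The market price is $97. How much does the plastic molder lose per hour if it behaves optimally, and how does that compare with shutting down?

AVC = 25 - 12x + 2x^2; min AVC = $7 at x = 3. Since P = $97 ≥ min AVC, the firm produces.
With MC = 25 - 24x + 6x^2, P = MC on the upward-sloping part at x* = 6.
TR = 97·6 = 582. TC = 536 + 150 = 686. Profit = 582 − 686 = -$104.
Shutting down would mean losing the fixed cost of $536, so operating at a loss of $104 is better by $432.

Profit = -$104 at x = 6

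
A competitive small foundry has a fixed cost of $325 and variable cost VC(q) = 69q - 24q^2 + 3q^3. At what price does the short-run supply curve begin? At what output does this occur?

Short-run supply begins at min AVC. From VC = 69q - 24q^2 + 3q^3, AVC = 69 - 24q + 3q^2.
At the minimum of AVC, MC = AVC. MC = 69 - 48q + 9q^2; setting MC = AVC gives 6q^2 - 24q = 0, so q = 4. min AVC = 21.
For P < $21 the firm produces nothing.

$21 per unit, at q = 4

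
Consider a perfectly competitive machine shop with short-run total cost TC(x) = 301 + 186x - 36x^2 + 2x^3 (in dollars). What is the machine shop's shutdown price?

The firm shuts down when price falls below the minimum of average variable cost. AVC = VC/x = 186 - 36x + 2x^2.
dAVC/dx = -36 + 4x = 0 gives x = 9. min AVC = 186 - 36·9 + 2·9^2 = 24.
For P < $24 the firm produces nothing.

$24 per unit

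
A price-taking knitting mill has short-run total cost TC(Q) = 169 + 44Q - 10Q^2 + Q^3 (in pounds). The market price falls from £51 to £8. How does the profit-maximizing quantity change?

Output falls from 7 to 0 (the firm shuts down)

AVC = 44 - 10Q + Q^2, minimized at Q = 5 where min AVC = £19. MC = 44 - 20Q + 3Q^2.
With P = £51 above the shutdown price, P = MC gives Q = 7.
At P = £8 < min AVC = £19, price no longer covers variable cost at any output, so the firm shuts down: Q = 0.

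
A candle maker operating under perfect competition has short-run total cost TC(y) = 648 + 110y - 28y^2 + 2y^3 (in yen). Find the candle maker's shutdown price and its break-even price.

AVC = 110 - 28y + 2y^2; minimized at y = 7, giving min AVC = ¥12. That is the shutdown price.
ATC = 648/y + 110 - 28y + 2y^2. Setting dATC/dy = −648/y^2 − 28 + 4y = 0 gives y = 9 (since 4·9^3 − 28·9^2 = 648).
min ATC = 648/9 + 110 − 28·9 + 2·9^2 = ¥92. That is the break-even price.
For ¥12 ≤ P < ¥92 the firm produces at a loss; below ¥12 it shuts down.

Shutdown price = ¥12; break-even price = ¥92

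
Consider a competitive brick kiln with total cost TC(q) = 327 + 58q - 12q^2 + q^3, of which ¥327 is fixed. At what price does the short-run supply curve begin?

Short-run supply begins at min AVC. From VC = 58q - 12q^2 + q^3, AVC = 58 - 12q + q^2.
dAVC/dq = -12 + 2q = 0 gives q = 6. min AVC = 58 - 12·6 + 6^2 = 22.
The firm shuts down for any P below ¥22.

¥22 per unit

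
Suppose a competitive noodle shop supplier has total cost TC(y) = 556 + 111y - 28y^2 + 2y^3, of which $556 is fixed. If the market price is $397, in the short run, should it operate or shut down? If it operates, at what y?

From TC, MC = TC'(y) = 111 - 56y + 6y^2 and AVC = VC/y = 111 - 28y + 2y^2.
AVC hits its minimum where MC = AVC, at y = 7, giving min AVC = 111 - 28·7 + 2·7^2 = $13.
Since P = $397 ≥ min AVC = $13, price covers variable cost and the firm should produce.
Set P = MC: 397 = 111 - 56y + 6y^2 → -286 - 56y + 6y^2 = 0. The roots are y = -11/3 and y = 13; the profit-maximizing output is on the rising part of MC, so y* = 13.
Check: AVC at y = 13 is $85 ≤ P, so revenue covers variable cost.
Profit = P·y − TC = 397·13 − 1661 = $3500.

Produce at y = 13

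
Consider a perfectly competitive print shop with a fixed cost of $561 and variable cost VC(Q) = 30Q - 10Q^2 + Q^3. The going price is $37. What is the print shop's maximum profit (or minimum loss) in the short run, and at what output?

Profit = -$365 at Q = 7

AVC = 30 - 10Q + Q^2; min AVC = $5 at Q = 5. Since P = $37 ≥ min AVC, the firm produces.
With MC = 30 - 20Q + 3Q^2, P = MC on the upward-sloping part at Q* = 7.
TR = 37·7 = 259. TC = 561 + 63 = 624. Profit = 259 − 624 = -$365.
By producing, the firm covers all variable cost plus $196 of fixed cost; shutting down would lose the full $561.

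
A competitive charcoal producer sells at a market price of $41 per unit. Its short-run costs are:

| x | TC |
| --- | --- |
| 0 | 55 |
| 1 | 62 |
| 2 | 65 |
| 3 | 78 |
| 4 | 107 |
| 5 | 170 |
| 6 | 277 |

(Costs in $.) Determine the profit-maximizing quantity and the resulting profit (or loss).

Tabulate TR − TC: x=0: -55; x=1: -21; x=2: 17; x=3: 45; x=4: 57; x=5: 35; x=6: -31.
Profit is maximized at x = 4. AVC there is 52/4 = $13 ≤ P, so producing beats shutting down (which would give -$55).

x = 4; profit = $57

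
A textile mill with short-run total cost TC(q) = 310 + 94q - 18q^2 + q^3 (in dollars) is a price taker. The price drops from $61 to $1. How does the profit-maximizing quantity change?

Output falls from 11 to 0 (the firm shuts down)

AVC = 94 - 18q + q^2, minimized at q = 9 where min AVC = $13. MC = 94 - 36q + 3q^2.
With P = $61 above the shutdown price, P = MC gives q = 11.
At P = $1 < min AVC = $13, price no longer covers variable cost at any output, so the firm shuts down: q = 0.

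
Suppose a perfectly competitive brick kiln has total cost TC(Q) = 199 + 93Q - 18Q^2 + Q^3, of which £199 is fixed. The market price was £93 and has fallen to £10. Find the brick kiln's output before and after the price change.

Output falls from 12 to 0 (the firm shuts down)

MC = 93 - 36Q + 3Q^2; the shutdown threshold is min AVC = £12 (at Q = 9).
At P = £93 ≥ min AVC, set P = MC on the rising branch: Q = 12.
At P = £10 < min AVC = £12, price no longer covers variable cost at any output, so the firm shuts down: Q = 0.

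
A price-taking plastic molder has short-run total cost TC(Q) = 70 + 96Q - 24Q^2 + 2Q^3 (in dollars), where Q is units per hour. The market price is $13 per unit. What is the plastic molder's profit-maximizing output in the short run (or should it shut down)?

Strip out fixed cost: VC = 96Q - 24Q^2 + 2Q^3. Then AVC = 96 - 24Q + 2Q^2 and MC = 96 - 48Q + 6Q^2.
AVC is minimized where dAVC/dQ = -24 + 4Q = 0, at Q = 6; min AVC = 96 - 24·6 + 2·6^2 = $24.
With P < min AVC ($13 < $24), every unit sold adds to the loss.
The firm minimizes its loss by shutting down and losing only its fixed cost of $70.

Shut down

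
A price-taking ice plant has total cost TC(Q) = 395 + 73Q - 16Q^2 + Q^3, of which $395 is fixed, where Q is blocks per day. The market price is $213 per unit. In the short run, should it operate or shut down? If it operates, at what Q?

Variable cost is VC = 73Q - 16Q^2 + Q^3, so AVC = VC/Q = 73 - 16Q + Q^2 and MC = dTC/dQ = 73 - 32Q + 3Q^2.
The AVC parabola has its vertex at Q = 16/2 = 8, where AVC = 73 - 16·8 + 8^2 = $9.
Since P = $213 ≥ min AVC = $9, price covers variable cost and the firm should produce.
Solving P = MC: -140 - 32Q + 3Q^2 = 0 ⇒ Q = -10/3 or 14. On the upward-sloping branch, Q* = 14.
Check: AVC at Q = 14 is $45 ≤ P, so revenue covers variable cost.
Profit = P·Q − TC = 213·14 − 1025 = $1957.

Produce at Q = 14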